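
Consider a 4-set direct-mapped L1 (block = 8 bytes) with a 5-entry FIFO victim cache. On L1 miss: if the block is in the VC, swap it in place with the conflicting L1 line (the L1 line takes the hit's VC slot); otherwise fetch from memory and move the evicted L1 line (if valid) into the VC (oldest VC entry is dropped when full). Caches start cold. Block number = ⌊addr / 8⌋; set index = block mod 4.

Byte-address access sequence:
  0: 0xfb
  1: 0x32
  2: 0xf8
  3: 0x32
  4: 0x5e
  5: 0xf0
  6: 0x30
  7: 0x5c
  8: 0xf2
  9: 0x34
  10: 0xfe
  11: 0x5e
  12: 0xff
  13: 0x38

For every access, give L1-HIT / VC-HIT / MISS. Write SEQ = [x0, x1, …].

0: 0xfb (blk 31, set 3) → MISS  vc=[]
1: 0x32 (blk 6, set 2) → MISS  vc=[]
2: 0xf8 (blk 31, set 3) → L1-HIT  vc=[]
3: 0x32 (blk 6, set 2) → L1-HIT  vc=[]
4: 0x5e (blk 11, set 3) → MISS  vc=[31]
5: 0xf0 (blk 30, set 2) → MISS  vc=[31, 6]
6: 0x30 (blk 6, set 2) → VC-HIT  vc=[31, 30]
7: 0x5c (blk 11, set 3) → L1-HIT  vc=[31, 30]
8: 0xf2 (blk 30, set 2) → VC-HIT  vc=[31, 6]
9: 0x34 (blk 6, set 2) → VC-HIT  vc=[31, 30]
10: 0xfe (blk 31, set 3) → VC-HIT  vc=[11, 30]
11: 0x5e (blk 11, set 3) → VC-HIT  vc=[31, 30]
12: 0xff (blk 31, set 3) → VC-HIT  vc=[11, 30]
13: 0x38 (blk 7, set 3) → MISS  vc=[11, 30, 31]

SEQ = [MISS, MISS, L1-HIT, L1-HIT, MISS, MISS, VC-HIT, L1-HIT, VC-HIT, VC-HIT, VC-HIT, VC-HIT, VC-HIT, MISS]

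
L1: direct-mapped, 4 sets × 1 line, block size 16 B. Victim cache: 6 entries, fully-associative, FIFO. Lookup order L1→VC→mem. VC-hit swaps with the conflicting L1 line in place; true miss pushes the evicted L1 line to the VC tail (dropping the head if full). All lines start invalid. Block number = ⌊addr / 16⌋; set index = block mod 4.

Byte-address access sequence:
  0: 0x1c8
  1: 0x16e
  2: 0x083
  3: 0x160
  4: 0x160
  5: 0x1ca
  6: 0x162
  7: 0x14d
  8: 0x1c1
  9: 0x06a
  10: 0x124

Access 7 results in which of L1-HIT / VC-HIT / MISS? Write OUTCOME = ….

0: 0x1c8 (blk 28, set 0) → MISS  vc=[]
1: 0x16e (blk 22, set 2) → MISS  vc=[]
2: 0x83 (blk 8, set 0) → MISS  vc=[28]
3: 0x160 (blk 22, set 2) → L1-HIT  vc=[28]
4: 0x160 (blk 22, set 2) → L1-HIT  vc=[28]
5: 0x1ca (blk 28, set 0) → VC-HIT  vc=[8]
6: 0x162 (blk 22, set 2) → L1-HIT  vc=[8]
7: 0x14d (blk 20, set 0) → MISS  vc=[8, 28]
8: 0x1c1 (blk 28, set 0) → VC-HIT  vc=[8, 20]
9: 0x6a (blk 6, set 2) → MISS  vc=[8, 20, 22]
10: 0x124 (blk 18, set 2) → MISS  vc=[8, 20, 22, 6]

OUTCOME = MISS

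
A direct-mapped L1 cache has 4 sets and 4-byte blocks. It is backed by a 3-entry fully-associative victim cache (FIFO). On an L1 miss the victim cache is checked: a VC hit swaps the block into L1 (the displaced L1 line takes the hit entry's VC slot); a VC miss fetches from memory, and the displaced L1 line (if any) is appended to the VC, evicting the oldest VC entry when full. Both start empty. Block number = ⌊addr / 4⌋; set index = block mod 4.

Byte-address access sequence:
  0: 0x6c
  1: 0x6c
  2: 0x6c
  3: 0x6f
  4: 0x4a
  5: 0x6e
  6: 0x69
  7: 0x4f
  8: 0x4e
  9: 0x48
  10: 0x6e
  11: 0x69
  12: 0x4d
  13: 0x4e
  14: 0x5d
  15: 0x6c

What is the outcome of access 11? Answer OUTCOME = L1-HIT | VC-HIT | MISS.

OUTCOME = VC-HIT

  [0] addr=0x6c blk=27 s=3: MISS | VC []
  [1] addr=0x6c blk=27 s=3: L1-HIT | VC []
  [2] addr=0x6c blk=27 s=3: L1-HIT | VC []
  [3] addr=0x6f blk=27 s=3: L1-HIT | VC []
  [4] addr=0x4a blk=18 s=2: MISS | VC []
  [5] addr=0x6e blk=27 s=3: L1-HIT | VC []
  [6] addr=0x69 blk=26 s=2: MISS | VC [18]
  [7] addr=0x4f blk=19 s=3: MISS | VC [18, 27]
  [8] addr=0x4e blk=19 s=3: L1-HIT | VC [18, 27]
  [9] addr=0x48 blk=18 s=2: VC-HIT | VC [26, 27]
  [10] addr=0x6e blk=27 s=3: VC-HIT | VC [26, 19]
  [11] addr=0x69 blk=26 s=2: VC-HIT | VC [18, 19]
  [12] addr=0x4d blk=19 s=3: VC-HIT | VC [18, 27]
  [13] addr=0x4e blk=19 s=3: L1-HIT | VC [18, 27]
  [14] addr=0x5d blk=23 s=3: MISS | VC [18, 27, 19]
  [15] addr=0x6c blk=27 s=3: VC-HIT | VC [18, 23, 19]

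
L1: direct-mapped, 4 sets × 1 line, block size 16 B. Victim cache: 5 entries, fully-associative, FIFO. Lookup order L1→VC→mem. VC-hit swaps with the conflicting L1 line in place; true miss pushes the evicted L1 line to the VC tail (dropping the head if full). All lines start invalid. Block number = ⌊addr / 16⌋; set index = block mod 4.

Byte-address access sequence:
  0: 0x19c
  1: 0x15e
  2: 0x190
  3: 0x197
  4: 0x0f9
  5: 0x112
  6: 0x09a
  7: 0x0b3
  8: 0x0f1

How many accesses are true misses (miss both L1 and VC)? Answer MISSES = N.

MISSES = 6

#0 0x19c→b25/s1 MISS; vc=[]
#1 0x15e→b21/s1 MISS; vc=[25]
#2 0x190→b25/s1 VC-HIT; vc=[21]
#3 0x197→b25/s1 L1-HIT; vc=[21]
#4 0xf9→b15/s3 MISS; vc=[21]
#5 0x112→b17/s1 MISS; vc=[21,25]
#6 0x9a→b9/s1 MISS; vc=[21,25,17]
#7 0xb3→b11/s3 MISS; vc=[21,25,17,15]
#8 0xf1→b15/s3 VC-HIT; vc=[21,25,17,11]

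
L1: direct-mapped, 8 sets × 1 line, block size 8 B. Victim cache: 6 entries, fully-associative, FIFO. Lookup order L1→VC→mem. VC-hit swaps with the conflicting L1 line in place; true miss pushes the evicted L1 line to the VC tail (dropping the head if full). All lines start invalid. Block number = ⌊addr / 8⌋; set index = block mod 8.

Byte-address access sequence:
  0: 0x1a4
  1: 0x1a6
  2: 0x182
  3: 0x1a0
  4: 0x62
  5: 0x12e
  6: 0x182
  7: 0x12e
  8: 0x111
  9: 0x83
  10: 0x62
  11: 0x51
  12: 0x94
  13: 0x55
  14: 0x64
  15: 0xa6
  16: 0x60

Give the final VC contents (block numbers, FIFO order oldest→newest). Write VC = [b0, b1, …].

0: 0x1a4 (blk 52, set 4) → MISS  vc=[]
1: 0x1a6 (blk 52, set 4) → L1-HIT  vc=[]
2: 0x182 (blk 48, set 0) → MISS  vc=[]
3: 0x1a0 (blk 52, set 4) → L1-HIT  vc=[]
4: 0x62 (blk 12, set 4) → MISS  vc=[52]
5: 0x12e (blk 37, set 5) → MISS  vc=[52]
6: 0x182 (blk 48, set 0) → L1-HIT  vc=[52]
7: 0x12e (blk 37, set 5) → L1-HIT  vc=[52]
8: 0x111 (blk 34, set 2) → MISS  vc=[52]
9: 0x83 (blk 16, set 0) → MISS  vc=[52, 48]
10: 0x62 (blk 12, set 4) → L1-HIT  vc=[52, 48]
11: 0x51 (blk 10, set 2) → MISS  vc=[52, 48, 34]
12: 0x94 (blk 18, set 2) → MISS  vc=[52, 48, 34, 10]
13: 0x55 (blk 10, set 2) → VC-HIT  vc=[52, 48, 34, 18]
14: 0x64 (blk 12, set 4) → L1-HIT  vc=[52, 48, 34, 18]
15: 0xa6 (blk 20, set 4) → MISS  vc=[52, 48, 34, 18, 12]
16: 0x60 (blk 12, set 4) → VC-HIT  vc=[52, 48, 34, 18, 20]

VC = [52, 48, 34, 18, 20]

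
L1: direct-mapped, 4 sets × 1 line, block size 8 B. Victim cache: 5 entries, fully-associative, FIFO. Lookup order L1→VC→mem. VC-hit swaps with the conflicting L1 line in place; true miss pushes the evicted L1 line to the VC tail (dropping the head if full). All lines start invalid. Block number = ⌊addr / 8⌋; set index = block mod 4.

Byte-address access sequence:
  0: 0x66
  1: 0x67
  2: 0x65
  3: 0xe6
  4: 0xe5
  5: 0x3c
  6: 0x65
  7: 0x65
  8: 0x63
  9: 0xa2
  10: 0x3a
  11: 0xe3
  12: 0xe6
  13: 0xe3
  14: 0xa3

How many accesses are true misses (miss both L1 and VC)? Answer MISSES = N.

0: 0x66 (blk 12, set 0) → MISS  vc=[]
1: 0x67 (blk 12, set 0) → L1-HIT  vc=[]
2: 0x65 (blk 12, set 0) → L1-HIT  vc=[]
3: 0xe6 (blk 28, set 0) → MISS  vc=[12]
4: 0xe5 (blk 28, set 0) → L1-HIT  vc=[12]
5: 0x3c (blk 7, set 3) → MISS  vc=[12]
6: 0x65 (blk 12, set 0) → VC-HIT  vc=[28]
7: 0x65 (blk 12, set 0) → L1-HIT  vc=[28]
8: 0x63 (blk 12, set 0) → L1-HIT  vc=[28]
9: 0xa2 (blk 20, set 0) → MISS  vc=[28, 12]
10: 0x3a (blk 7, set 3) → L1-HIT  vc=[28, 12]
11: 0xe3 (blk 28, set 0) → VC-HIT  vc=[20, 12]
12: 0xe6 (blk 28, set 0) → L1-HIT  vc=[20, 12]
13: 0xe3 (blk 28, set 0) → L1-HIT  vc=[20, 12]
14: 0xa3 (blk 20, set 0) → VC-HIT  vc=[28, 12]

MISSES = 4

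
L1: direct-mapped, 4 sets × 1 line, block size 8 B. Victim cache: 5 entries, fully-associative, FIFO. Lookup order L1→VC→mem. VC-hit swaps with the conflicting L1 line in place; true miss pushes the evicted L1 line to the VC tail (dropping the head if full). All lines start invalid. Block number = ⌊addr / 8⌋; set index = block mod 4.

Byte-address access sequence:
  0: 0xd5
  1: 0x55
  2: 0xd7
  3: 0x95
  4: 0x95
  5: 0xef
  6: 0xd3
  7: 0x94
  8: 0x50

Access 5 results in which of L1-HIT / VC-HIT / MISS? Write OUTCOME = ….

OUTCOME = MISS

#0 0xd5→b26/s2 MISS; vc=[]
#1 0x55→b10/s2 MISS; vc=[26]
#2 0xd7→b26/s2 VC-HIT; vc=[10]
#3 0x95→b18/s2 MISS; vc=[10,26]
#4 0x95→b18/s2 L1-HIT; vc=[10,26]
#5 0xef→b29/s1 MISS; vc=[10,26]
#6 0xd3→b26/s2 VC-HIT; vc=[10,18]
#7 0x94→b18/s2 VC-HIT; vc=[10,26]
#8 0x50→b10/s2 VC-HIT; vc=[18,26]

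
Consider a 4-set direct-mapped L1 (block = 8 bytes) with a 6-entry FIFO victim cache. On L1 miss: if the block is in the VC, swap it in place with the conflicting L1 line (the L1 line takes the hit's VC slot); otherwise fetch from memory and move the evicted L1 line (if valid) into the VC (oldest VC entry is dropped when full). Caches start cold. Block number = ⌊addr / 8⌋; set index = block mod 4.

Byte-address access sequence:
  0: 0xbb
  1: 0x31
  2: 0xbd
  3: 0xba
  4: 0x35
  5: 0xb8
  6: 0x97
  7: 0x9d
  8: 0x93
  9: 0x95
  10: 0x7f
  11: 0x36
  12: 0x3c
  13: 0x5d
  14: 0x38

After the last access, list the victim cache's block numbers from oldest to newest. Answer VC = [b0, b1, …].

  [0] addr=0xbb blk=23 s=3: MISS | VC []
  [1] addr=0x31 blk=6 s=2: MISS | VC []
  [2] addr=0xbd blk=23 s=3: L1-HIT | VC []
  [3] addr=0xba blk=23 s=3: L1-HIT | VC []
  [4] addr=0x35 blk=6 s=2: L1-HIT | VC []
  [5] addr=0xb8 blk=23 s=3: L1-HIT | VC []
  [6] addr=0x97 blk=18 s=2: MISS | VC [6]
  [7] addr=0x9d blk=19 s=3: MISS | VC [6, 23]
  [8] addr=0x93 blk=18 s=2: L1-HIT | VC [6, 23]
  [9] addr=0x95 blk=18 s=2: L1-HIT | VC [6, 23]
  [10] addr=0x7f blk=15 s=3: MISS | VC [6, 23, 19]
  [11] addr=0x36 blk=6 s=2: VC-HIT | VC [18, 23, 19]
  [12] addr=0x3c blk=7 s=3: MISS | VC [18, 23, 19, 15]
  [13] addr=0x5d blk=11 s=3: MISS | VC [18, 23, 19, 15, 7]
  [14] addr=0x38 blk=7 s=3: VC-HIT | VC [18, 23, 19, 15, 11]

VC = [18, 23, 19, 15, 11]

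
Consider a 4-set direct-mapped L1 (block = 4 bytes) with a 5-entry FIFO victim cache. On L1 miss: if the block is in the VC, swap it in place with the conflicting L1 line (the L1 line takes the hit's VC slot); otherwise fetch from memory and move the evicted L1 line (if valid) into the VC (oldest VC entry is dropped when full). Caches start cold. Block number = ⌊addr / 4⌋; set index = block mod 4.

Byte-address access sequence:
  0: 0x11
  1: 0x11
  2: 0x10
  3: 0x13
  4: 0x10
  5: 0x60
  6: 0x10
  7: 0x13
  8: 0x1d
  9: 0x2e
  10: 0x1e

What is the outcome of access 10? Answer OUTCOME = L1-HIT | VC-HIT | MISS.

#0 0x11→b4/s0 MISS; vc=[]
#1 0x11→b4/s0 L1-HIT; vc=[]
#2 0x10→b4/s0 L1-HIT; vc=[]
#3 0x13→b4/s0 L1-HIT; vc=[]
#4 0x10→b4/s0 L1-HIT; vc=[]
#5 0x60→b24/s0 MISS; vc=[4]
#6 0x10→b4/s0 VC-HIT; vc=[24]
#7 0x13→b4/s0 L1-HIT; vc=[24]
#8 0x1d→b7/s3 MISS; vc=[24]
#9 0x2e→b11/s3 MISS; vc=[24,7]
#10 0x1e→b7/s3 VC-HIT; vc=[24,11]

OUTCOME = VC-HIT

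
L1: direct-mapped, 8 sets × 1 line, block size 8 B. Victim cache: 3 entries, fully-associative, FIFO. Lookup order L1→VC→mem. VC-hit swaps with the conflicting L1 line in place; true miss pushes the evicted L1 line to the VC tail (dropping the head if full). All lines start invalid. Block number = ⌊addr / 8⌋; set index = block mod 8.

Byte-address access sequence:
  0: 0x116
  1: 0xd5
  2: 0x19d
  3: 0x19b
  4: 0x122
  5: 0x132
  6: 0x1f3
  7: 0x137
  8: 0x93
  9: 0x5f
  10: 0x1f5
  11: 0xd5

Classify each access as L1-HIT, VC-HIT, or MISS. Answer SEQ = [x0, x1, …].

SEQ = [MISS, MISS, MISS, L1-HIT, MISS, MISS, MISS, VC-HIT, MISS, MISS, VC-HIT, VC-HIT]

  [0] addr=0x116 blk=34 s=2: MISS | VC []
  [1] addr=0xd5 blk=26 s=2: MISS | VC [34]
  [2] addr=0x19d blk=51 s=3: MISS | VC [34]
  [3] addr=0x19b blk=51 s=3: L1-HIT | VC [34]
  [4] addr=0x122 blk=36 s=4: MISS | VC [34]
  [5] addr=0x132 blk=38 s=6: MISS | VC [34]
  [6] addr=0x1f3 blk=62 s=6: MISS | VC [34, 38]
  [7] addr=0x137 blk=38 s=6: VC-HIT | VC [34, 62]
  [8] addr=0x93 blk=18 s=2: MISS | VC [34, 62, 26]
  [9] addr=0x5f blk=11 s=3: MISS | VC [62, 26, 51]
  [10] addr=0x1f5 blk=62 s=6: VC-HIT | VC [38, 26, 51]
  [11] addr=0xd5 blk=26 s=2: VC-HIT | VC [38, 18, 51]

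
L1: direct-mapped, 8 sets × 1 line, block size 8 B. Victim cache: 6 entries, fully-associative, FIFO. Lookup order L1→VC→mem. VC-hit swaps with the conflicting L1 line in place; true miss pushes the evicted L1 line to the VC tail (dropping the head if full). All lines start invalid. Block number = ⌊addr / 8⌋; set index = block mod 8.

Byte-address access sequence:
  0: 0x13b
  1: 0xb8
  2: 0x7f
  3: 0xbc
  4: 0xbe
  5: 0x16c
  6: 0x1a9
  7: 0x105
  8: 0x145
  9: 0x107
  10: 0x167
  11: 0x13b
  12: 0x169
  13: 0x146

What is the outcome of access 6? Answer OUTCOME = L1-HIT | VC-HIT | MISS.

OUTCOME = MISS

  [0] addr=0x13b blk=39 s=7: MISS | VC []
  [1] addr=0xb8 blk=23 s=7: MISS | VC [39]
  [2] addr=0x7f blk=15 s=7: MISS | VC [39, 23]
  [3] addr=0xbc blk=23 s=7: VC-HIT | VC [39, 15]
  [4] addr=0xbe blk=23 s=7: L1-HIT | VC [39, 15]
  [5] addr=0x16c blk=45 s=5: MISS | VC [39, 15]
  [6] addr=0x1a9 blk=53 s=5: MISS | VC [39, 15, 45]
  [7] addr=0x105 blk=32 s=0: MISS | VC [39, 15, 45]
  [8] addr=0x145 blk=40 s=0: MISS | VC [39, 15, 45, 32]
  [9] addr=0x107 blk=32 s=0: VC-HIT | VC [39, 15, 45, 40]
  [10] addr=0x167 blk=44 s=4: MISS | VC [39, 15, 45, 40]
  [11] addr=0x13b blk=39 s=7: VC-HIT | VC [23, 15, 45, 40]
  [12] addr=0x169 blk=45 s=5: VC-HIT | VC [23, 15, 53, 40]
  [13] addr=0x146 blk=40 s=0: VC-HIT | VC [23, 15, 53, 32]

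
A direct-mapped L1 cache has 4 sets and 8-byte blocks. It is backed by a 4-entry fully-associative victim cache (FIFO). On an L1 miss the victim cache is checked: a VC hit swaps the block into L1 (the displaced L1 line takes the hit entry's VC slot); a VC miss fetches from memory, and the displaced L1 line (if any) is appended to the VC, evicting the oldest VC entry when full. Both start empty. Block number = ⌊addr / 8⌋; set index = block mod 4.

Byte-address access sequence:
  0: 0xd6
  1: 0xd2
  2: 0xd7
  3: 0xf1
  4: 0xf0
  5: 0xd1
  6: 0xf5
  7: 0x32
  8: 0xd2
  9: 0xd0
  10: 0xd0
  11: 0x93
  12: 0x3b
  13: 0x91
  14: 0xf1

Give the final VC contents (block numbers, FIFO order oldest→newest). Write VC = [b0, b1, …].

VC = [6, 18, 26]

0: 0xd6 (blk 26, set 2) → MISS  vc=[]
1: 0xd2 (blk 26, set 2) → L1-HIT  vc=[]
2: 0xd7 (blk 26, set 2) → L1-HIT  vc=[]
3: 0xf1 (blk 30, set 2) → MISS  vc=[26]
4: 0xf0 (blk 30, set 2) → L1-HIT  vc=[26]
5: 0xd1 (blk 26, set 2) → VC-HIT  vc=[30]
6: 0xf5 (blk 30, set 2) → VC-HIT  vc=[26]
7: 0x32 (blk 6, set 2) → MISS  vc=[26, 30]
8: 0xd2 (blk 26, set 2) → VC-HIT  vc=[6, 30]
9: 0xd0 (blk 26, set 2) → L1-HIT  vc=[6, 30]
10: 0xd0 (blk 26, set 2) → L1-HIT  vc=[6, 30]
11: 0x93 (blk 18, set 2) → MISS  vc=[6, 30, 26]
12: 0x3b (blk 7, set 3) → MISS  vc=[6, 30, 26]
13: 0x91 (blk 18, set 2) → L1-HIT  vc=[6, 30, 26]
14: 0xf1 (blk 30, set 2) → VC-HIT  vc=[6, 18, 26]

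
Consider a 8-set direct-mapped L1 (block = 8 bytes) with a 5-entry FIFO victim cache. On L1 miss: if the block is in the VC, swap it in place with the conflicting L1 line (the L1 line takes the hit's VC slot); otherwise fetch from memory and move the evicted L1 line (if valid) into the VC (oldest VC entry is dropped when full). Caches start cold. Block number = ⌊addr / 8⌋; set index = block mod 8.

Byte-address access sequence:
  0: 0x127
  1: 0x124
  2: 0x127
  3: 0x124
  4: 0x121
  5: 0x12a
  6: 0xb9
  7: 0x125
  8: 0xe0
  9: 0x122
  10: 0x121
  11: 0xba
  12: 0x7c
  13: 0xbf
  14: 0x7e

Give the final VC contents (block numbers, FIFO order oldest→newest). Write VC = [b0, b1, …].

VC = [28, 23]

0: 0x127 (blk 36, set 4) → MISS  vc=[]
1: 0x124 (blk 36, set 4) → L1-HIT  vc=[]
2: 0x127 (blk 36, set 4) → L1-HIT  vc=[]
3: 0x124 (blk 36, set 4) → L1-HIT  vc=[]
4: 0x121 (blk 36, set 4) → L1-HIT  vc=[]
5: 0x12a (blk 37, set 5) → MISS  vc=[]
6: 0xb9 (blk 23, set 7) → MISS  vc=[]
7: 0x125 (blk 36, set 4) → L1-HIT  vc=[]
8: 0xe0 (blk 28, set 4) → MISS  vc=[36]
9: 0x122 (blk 36, set 4) → VC-HIT  vc=[28]
10: 0x121 (blk 36, set 4) → L1-HIT  vc=[28]
11: 0xba (blk 23, set 7) → L1-HIT  vc=[28]
12: 0x7c (blk 15, set 7) → MISS  vc=[28, 23]
13: 0xbf (blk 23, set 7) → VC-HIT  vc=[28, 15]
14: 0x7e (blk 15, set 7) → VC-HIT  vc=[28, 23]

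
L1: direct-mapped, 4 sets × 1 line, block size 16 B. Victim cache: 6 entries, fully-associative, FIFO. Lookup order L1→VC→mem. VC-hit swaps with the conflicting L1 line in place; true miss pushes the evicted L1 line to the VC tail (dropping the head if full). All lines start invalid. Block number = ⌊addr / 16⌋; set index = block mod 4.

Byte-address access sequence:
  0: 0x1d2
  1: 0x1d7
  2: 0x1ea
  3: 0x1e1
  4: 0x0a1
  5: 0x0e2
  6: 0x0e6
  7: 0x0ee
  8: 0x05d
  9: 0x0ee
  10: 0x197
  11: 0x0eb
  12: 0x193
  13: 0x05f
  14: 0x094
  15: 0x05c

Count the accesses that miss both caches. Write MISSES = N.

MISSES = 7

#0 0x1d2→b29/s1 MISS; vc=[]
#1 0x1d7→b29/s1 L1-HIT; vc=[]
#2 0x1ea→b30/s2 MISS; vc=[]
#3 0x1e1→b30/s2 L1-HIT; vc=[]
#4 0xa1→b10/s2 MISS; vc=[30]
#5 0xe2→b14/s2 MISS; vc=[30,10]
#6 0xe6→b14/s2 L1-HIT; vc=[30,10]
#7 0xee→b14/s2 L1-HIT; vc=[30,10]
#8 0x5d→b5/s1 MISS; vc=[30,10,29]
#9 0xee→b14/s2 L1-HIT; vc=[30,10,29]
#10 0x197→b25/s1 MISS; vc=[30,10,29,5]
#11 0xeb→b14/s2 L1-HIT; vc=[30,10,29,5]
#12 0x193→b25/s1 L1-HIT; vc=[30,10,29,5]
#13 0x5f→b5/s1 VC-HIT; vc=[30,10,29,25]
#14 0x94→b9/s1 MISS; vc=[30,10,29,25,5]
#15 0x5c→b5/s1 VC-HIT; vc=[30,10,29,25,9]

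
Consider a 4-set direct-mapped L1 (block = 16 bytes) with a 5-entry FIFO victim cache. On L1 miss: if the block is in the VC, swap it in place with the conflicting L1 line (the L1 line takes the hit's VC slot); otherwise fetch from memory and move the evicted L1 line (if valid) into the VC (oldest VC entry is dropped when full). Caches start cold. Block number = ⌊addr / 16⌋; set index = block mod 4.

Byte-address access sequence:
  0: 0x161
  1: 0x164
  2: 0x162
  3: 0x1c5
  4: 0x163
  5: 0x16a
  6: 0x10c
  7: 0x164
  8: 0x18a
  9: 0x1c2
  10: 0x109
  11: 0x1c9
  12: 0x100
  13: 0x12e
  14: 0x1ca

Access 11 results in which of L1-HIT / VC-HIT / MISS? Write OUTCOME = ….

  [0] addr=0x161 blk=22 s=2: MISS | VC []
  [1] addr=0x164 blk=22 s=2: L1-HIT | VC []
  [2] addr=0x162 blk=22 s=2: L1-HIT | VC []
  [3] addr=0x1c5 blk=28 s=0: MISS | VC []
  [4] addr=0x163 blk=22 s=2: L1-HIT | VC []
  [5] addr=0x16a blk=22 s=2: L1-HIT | VC []
  [6] addr=0x10c blk=16 s=0: MISS | VC [28]
  [7] addr=0x164 blk=22 s=2: L1-HIT | VC [28]
  [8] addr=0x18a blk=24 s=0: MISS | VC [28, 16]
  [9] addr=0x1c2 blk=28 s=0: VC-HIT | VC [24, 16]
  [10] addr=0x109 blk=16 s=0: VC-HIT | VC [24, 28]
  [11] addr=0x1c9 blk=28 s=0: VC-HIT | VC [24, 16]
  [12] addr=0x100 blk=16 s=0: VC-HIT | VC [24, 28]
  [13] addr=0x12e blk=18 s=2: MISS | VC [24, 28, 22]
  [14] addr=0x1ca blk=28 s=0: VC-HIT | VC [24, 16, 22]

OUTCOME = VC-HIT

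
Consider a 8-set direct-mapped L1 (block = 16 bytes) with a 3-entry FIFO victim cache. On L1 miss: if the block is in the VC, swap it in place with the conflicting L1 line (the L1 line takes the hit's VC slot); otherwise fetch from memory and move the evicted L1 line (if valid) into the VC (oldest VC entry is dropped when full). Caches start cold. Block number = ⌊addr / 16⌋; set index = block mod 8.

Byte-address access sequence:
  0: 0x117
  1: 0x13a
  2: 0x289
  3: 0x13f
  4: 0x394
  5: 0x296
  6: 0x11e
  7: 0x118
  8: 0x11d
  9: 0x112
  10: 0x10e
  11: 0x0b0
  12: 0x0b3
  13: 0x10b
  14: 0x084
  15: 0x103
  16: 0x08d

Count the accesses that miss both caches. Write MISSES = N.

MISSES = 8

0: 0x117 (blk 17, set 1) → MISS  vc=[]
1: 0x13a (blk 19, set 3) → MISS  vc=[]
2: 0x289 (blk 40, set 0) → MISS  vc=[]
3: 0x13f (blk 19, set 3) → L1-HIT  vc=[]
4: 0x394 (blk 57, set 1) → MISS  vc=[17]
5: 0x296 (blk 41, set 1) → MISS  vc=[17, 57]
6: 0x11e (blk 17, set 1) → VC-HIT  vc=[41, 57]
7: 0x118 (blk 17, set 1) → L1-HIT  vc=[41, 57]
8: 0x11d (blk 17, set 1) → L1-HIT  vc=[41, 57]
9: 0x112 (blk 17, set 1) → L1-HIT  vc=[41, 57]
10: 0x10e (blk 16, set 0) → MISS  vc=[41, 57, 40]
11: 0xb0 (blk 11, set 3) → MISS  vc=[57, 40, 19]
12: 0xb3 (blk 11, set 3) → L1-HIT  vc=[57, 40, 19]
13: 0x10b (blk 16, set 0) → L1-HIT  vc=[57, 40, 19]
14: 0x84 (blk 8, set 0) → MISS  vc=[40, 19, 16]
15: 0x103 (blk 16, set 0) → VC-HIT  vc=[40, 19, 8]
16: 0x8d (blk 8, set 0) → VC-HIT  vc=[40, 19, 16]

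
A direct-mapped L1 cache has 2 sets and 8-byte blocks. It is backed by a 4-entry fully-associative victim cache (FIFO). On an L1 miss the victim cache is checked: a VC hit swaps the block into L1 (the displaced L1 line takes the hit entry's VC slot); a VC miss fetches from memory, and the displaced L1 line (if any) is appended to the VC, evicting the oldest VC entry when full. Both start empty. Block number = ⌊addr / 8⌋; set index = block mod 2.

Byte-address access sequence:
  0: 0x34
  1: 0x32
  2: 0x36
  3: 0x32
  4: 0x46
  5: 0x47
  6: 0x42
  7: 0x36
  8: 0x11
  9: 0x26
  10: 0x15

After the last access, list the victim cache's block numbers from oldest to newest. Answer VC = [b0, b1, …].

VC = [8, 6, 4]

  [0] addr=0x34 blk=6 s=0: MISS | VC []
  [1] addr=0x32 blk=6 s=0: L1-HIT | VC []
  [2] addr=0x36 blk=6 s=0: L1-HIT | VC []
  [3] addr=0x32 blk=6 s=0: L1-HIT | VC []
  [4] addr=0x46 blk=8 s=0: MISS | VC [6]
  [5] addr=0x47 blk=8 s=0: L1-HIT | VC [6]
  [6] addr=0x42 blk=8 s=0: L1-HIT | VC [6]
  [7] addr=0x36 blk=6 s=0: VC-HIT | VC [8]
  [8] addr=0x11 blk=2 s=0: MISS | VC [8, 6]
  [9] addr=0x26 blk=4 s=0: MISS | VC [8, 6, 2]
  [10] addr=0x15 blk=2 s=0: VC-HIT | VC [8, 6, 4]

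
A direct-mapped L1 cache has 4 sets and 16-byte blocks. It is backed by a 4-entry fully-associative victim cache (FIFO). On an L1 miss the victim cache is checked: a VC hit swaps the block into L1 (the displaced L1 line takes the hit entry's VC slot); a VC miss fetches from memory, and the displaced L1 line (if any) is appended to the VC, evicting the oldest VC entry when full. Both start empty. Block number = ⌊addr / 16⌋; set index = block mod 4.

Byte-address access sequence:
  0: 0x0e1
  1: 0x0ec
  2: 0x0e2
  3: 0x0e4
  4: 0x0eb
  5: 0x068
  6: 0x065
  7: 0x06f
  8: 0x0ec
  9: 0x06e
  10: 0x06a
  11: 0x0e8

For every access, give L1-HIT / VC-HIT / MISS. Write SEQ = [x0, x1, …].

SEQ = [MISS, L1-HIT, L1-HIT, L1-HIT, L1-HIT, MISS, L1-HIT, L1-HIT, VC-HIT, VC-HIT, L1-HIT, VC-HIT]

#0 0xe1→b14/s2 MISS; vc=[]
#1 0xec→b14/s2 L1-HIT; vc=[]
#2 0xe2→b14/s2 L1-HIT; vc=[]
#3 0xe4→b14/s2 L1-HIT; vc=[]
#4 0xeb→b14/s2 L1-HIT; vc=[]
#5 0x68→b6/s2 MISS; vc=[14]
#6 0x65→b6/s2 L1-HIT; vc=[14]
#7 0x6f→b6/s2 L1-HIT; vc=[14]
#8 0xec→b14/s2 VC-HIT; vc=[6]
#9 0x6e→b6/s2 VC-HIT; vc=[14]
#10 0x6a→b6/s2 L1-HIT; vc=[14]
#11 0xe8→b14/s2 VC-HIT; vc=[6]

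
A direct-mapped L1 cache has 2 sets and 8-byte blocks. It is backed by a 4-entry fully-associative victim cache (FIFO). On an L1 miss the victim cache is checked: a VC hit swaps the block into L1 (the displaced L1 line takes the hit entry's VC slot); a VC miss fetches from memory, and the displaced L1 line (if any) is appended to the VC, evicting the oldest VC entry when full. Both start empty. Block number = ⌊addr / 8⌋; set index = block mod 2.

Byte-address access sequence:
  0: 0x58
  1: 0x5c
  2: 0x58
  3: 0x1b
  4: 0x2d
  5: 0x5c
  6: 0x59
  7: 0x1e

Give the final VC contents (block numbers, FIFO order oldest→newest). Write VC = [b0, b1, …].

#0 0x58→b11/s1 MISS; vc=[]
#1 0x5c→b11/s1 L1-HIT; vc=[]
#2 0x58→b11/s1 L1-HIT; vc=[]
#3 0x1b→b3/s1 MISS; vc=[11]
#4 0x2d→b5/s1 MISS; vc=[11,3]
#5 0x5c→b11/s1 VC-HIT; vc=[5,3]
#6 0x59→b11/s1 L1-HIT; vc=[5,3]
#7 0x1e→b3/s1 VC-HIT; vc=[5,11]

VC = [5, 11]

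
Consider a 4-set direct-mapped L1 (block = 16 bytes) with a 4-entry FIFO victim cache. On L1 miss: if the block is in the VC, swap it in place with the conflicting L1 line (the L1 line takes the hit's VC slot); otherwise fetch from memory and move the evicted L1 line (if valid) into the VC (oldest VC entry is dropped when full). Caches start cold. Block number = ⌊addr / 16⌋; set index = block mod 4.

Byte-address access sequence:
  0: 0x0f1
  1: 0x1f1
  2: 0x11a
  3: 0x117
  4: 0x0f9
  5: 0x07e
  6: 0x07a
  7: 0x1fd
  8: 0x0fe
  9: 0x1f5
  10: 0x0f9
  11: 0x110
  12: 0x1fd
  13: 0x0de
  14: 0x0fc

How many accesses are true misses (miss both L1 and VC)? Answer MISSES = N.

#0 0xf1→b15/s3 MISS; vc=[]
#1 0x1f1→b31/s3 MISS; vc=[15]
#2 0x11a→b17/s1 MISS; vc=[15]
#3 0x117→b17/s1 L1-HIT; vc=[15]
#4 0xf9→b15/s3 VC-HIT; vc=[31]
#5 0x7e→b7/s3 MISS; vc=[31,15]
#6 0x7a→b7/s3 L1-HIT; vc=[31,15]
#7 0x1fd→b31/s3 VC-HIT; vc=[7,15]
#8 0xfe→b15/s3 VC-HIT; vc=[7,31]
#9 0x1f5→b31/s3 VC-HIT; vc=[7,15]
#10 0xf9→b15/s3 VC-HIT; vc=[7,31]
#11 0x110→b17/s1 L1-HIT; vc=[7,31]
#12 0x1fd→b31/s3 VC-HIT; vc=[7,15]
#13 0xde→b13/s1 MISS; vc=[7,15,17]
#14 0xfc→b15/s3 VC-HIT; vc=[7,31,17]

MISSES = 5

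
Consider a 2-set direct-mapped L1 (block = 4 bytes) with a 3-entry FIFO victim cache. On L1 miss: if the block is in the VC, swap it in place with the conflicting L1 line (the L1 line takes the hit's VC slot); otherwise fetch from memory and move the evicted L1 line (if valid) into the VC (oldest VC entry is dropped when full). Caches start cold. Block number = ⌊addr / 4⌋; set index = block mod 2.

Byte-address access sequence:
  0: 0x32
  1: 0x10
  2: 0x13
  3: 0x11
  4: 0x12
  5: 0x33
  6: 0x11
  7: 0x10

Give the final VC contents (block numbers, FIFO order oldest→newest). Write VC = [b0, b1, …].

VC = [12]

  [0] addr=0x32 blk=12 s=0: MISS | VC []
  [1] addr=0x10 blk=4 s=0: MISS | VC [12]
  [2] addr=0x13 blk=4 s=0: L1-HIT | VC [12]
  [3] addr=0x11 blk=4 s=0: L1-HIT | VC [12]
  [4] addr=0x12 blk=4 s=0: L1-HIT | VC [12]
  [5] addr=0x33 blk=12 s=0: VC-HIT | VC [4]
  [6] addr=0x11 blk=4 s=0: VC-HIT | VC [12]
  [7] addr=0x10 blk=4 s=0: L1-HIT | VC [12]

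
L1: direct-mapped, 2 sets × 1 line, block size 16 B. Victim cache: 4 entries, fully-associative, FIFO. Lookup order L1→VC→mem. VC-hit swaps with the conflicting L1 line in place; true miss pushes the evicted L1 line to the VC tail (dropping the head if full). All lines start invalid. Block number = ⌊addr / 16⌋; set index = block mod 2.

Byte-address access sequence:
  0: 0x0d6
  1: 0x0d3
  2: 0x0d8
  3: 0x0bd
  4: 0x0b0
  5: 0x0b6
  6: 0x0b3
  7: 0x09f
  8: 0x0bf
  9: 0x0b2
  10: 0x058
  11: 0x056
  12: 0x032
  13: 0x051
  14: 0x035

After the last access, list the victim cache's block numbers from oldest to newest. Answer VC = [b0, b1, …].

VC = [13, 9, 11, 5]

  [0] addr=0xd6 blk=13 s=1: MISS | VC []
  [1] addr=0xd3 blk=13 s=1: L1-HIT | VC []
  [2] addr=0xd8 blk=13 s=1: L1-HIT | VC []
  [3] addr=0xbd blk=11 s=1: MISS | VC [13]
  [4] addr=0xb0 blk=11 s=1: L1-HIT | VC [13]
  [5] addr=0xb6 blk=11 s=1: L1-HIT | VC [13]
  [6] addr=0xb3 blk=11 s=1: L1-HIT | VC [13]
  [7] addr=0x9f blk=9 s=1: MISS | VC [13, 11]
  [8] addr=0xbf blk=11 s=1: VC-HIT | VC [13, 9]
  [9] addr=0xb2 blk=11 s=1: L1-HIT | VC [13, 9]
  [10] addr=0x58 blk=5 s=1: MISS | VC [13, 9, 11]
  [11] addr=0x56 blk=5 s=1: L1-HIT | VC [13, 9, 11]
  [12] addr=0x32 blk=3 s=1: MISS | VC [13, 9, 11, 5]
  [13] addr=0x51 blk=5 s=1: VC-HIT | VC [13, 9, 11, 3]
  [14] addr=0x35 blk=3 s=1: VC-HIT | VC [13, 9, 11, 5]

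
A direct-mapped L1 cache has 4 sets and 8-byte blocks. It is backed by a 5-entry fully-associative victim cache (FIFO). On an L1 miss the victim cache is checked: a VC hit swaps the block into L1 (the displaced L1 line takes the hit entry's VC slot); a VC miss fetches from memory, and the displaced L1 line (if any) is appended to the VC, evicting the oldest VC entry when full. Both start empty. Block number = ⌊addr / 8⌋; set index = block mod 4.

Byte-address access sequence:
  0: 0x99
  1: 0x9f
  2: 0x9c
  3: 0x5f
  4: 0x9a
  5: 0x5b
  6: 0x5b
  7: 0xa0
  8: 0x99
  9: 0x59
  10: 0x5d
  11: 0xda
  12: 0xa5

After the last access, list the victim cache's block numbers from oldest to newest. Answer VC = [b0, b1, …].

#0 0x99→b19/s3 MISS; vc=[]
#1 0x9f→b19/s3 L1-HIT; vc=[]
#2 0x9c→b19/s3 L1-HIT; vc=[]
#3 0x5f→b11/s3 MISS; vc=[19]
#4 0x9a→b19/s3 VC-HIT; vc=[11]
#5 0x5b→b11/s3 VC-HIT; vc=[19]
#6 0x5b→b11/s3 L1-HIT; vc=[19]
#7 0xa0→b20/s0 MISS; vc=[19]
#8 0x99→b19/s3 VC-HIT; vc=[11]
#9 0x59→b11/s3 VC-HIT; vc=[19]
#10 0x5d→b11/s3 L1-HIT; vc=[19]
#11 0xda→b27/s3 MISS; vc=[19,11]
#12 0xa5→b20/s0 L1-HIT; vc=[19,11]

VC = [19, 11]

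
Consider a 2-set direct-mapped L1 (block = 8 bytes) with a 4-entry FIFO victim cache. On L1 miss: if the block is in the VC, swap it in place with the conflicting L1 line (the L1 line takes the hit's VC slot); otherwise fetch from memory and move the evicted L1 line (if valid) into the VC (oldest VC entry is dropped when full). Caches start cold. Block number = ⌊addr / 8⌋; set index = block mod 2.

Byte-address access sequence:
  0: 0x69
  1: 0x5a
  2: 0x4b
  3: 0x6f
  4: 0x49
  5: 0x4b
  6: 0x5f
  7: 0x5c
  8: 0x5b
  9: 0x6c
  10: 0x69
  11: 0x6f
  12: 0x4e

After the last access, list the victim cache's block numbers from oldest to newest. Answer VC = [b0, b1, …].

VC = [11, 13]

  [0] addr=0x69 blk=13 s=1: MISS | VC []
  [1] addr=0x5a blk=11 s=1: MISS | VC [13]
  [2] addr=0x4b blk=9 s=1: MISS | VC [13, 11]
  [3] addr=0x6f blk=13 s=1: VC-HIT | VC [9, 11]
  [4] addr=0x49 blk=9 s=1: VC-HIT | VC [13, 11]
  [5] addr=0x4b blk=9 s=1: L1-HIT | VC [13, 11]
  [6] addr=0x5f blk=11 s=1: VC-HIT | VC [13, 9]
  [7] addr=0x5c blk=11 s=1: L1-HIT | VC [13, 9]
  [8] addr=0x5b blk=11 s=1: L1-HIT | VC [13, 9]
  [9] addr=0x6c blk=13 s=1: VC-HIT | VC [11, 9]
  [10] addr=0x69 blk=13 s=1: L1-HIT | VC [11, 9]
  [11] addr=0x6f blk=13 s=1: L1-HIT | VC [11, 9]
  [12] addr=0x4e blk=9 s=1: VC-HIT | VC [11, 13]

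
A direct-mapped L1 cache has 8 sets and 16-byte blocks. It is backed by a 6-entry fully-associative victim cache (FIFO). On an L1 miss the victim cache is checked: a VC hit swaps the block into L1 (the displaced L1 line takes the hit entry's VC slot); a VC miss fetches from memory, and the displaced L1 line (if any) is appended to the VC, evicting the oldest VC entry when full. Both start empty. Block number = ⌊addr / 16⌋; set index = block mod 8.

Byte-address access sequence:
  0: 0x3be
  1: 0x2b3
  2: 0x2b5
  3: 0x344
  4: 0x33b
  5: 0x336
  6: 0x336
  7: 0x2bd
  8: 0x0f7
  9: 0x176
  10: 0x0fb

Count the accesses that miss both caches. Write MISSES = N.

MISSES = 6

0: 0x3be (blk 59, set 3) → MISS  vc=[]
1: 0x2b3 (blk 43, set 3) → MISS  vc=[59]
2: 0x2b5 (blk 43, set 3) → L1-HIT  vc=[59]
3: 0x344 (blk 52, set 4) → MISS  vc=[59]
4: 0x33b (blk 51, set 3) → MISS  vc=[59, 43]
5: 0x336 (blk 51, set 3) → L1-HIT  vc=[59, 43]
6: 0x336 (blk 51, set 3) → L1-HIT  vc=[59, 43]
7: 0x2bd (blk 43, set 3) → VC-HIT  vc=[59, 51]
8: 0xf7 (blk 15, set 7) → MISS  vc=[59, 51]
9: 0x176 (blk 23, set 7) → MISS  vc=[59, 51, 15]
10: 0xfb (blk 15, set 7) → VC-HIT  vc=[59, 51, 23]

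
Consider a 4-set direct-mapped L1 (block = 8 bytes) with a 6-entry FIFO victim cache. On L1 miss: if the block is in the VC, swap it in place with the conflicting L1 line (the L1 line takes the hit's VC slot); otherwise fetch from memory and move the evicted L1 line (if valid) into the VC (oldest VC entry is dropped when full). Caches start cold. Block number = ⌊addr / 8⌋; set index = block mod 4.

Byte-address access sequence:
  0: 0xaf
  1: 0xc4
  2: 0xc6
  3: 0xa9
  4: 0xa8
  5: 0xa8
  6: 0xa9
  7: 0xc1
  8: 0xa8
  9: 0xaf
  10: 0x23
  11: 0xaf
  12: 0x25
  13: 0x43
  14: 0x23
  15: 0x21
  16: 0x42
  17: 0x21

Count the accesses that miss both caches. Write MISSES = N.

  [0] addr=0xaf blk=21 s=1: MISS | VC []
  [1] addr=0xc4 blk=24 s=0: MISS | VC []
  [2] addr=0xc6 blk=24 s=0: L1-HIT | VC []
  [3] addr=0xa9 blk=21 s=1: L1-HIT | VC []
  [4] addr=0xa8 blk=21 s=1: L1-HIT | VC []
  [5] addr=0xa8 blk=21 s=1: L1-HIT | VC []
  [6] addr=0xa9 blk=21 s=1: L1-HIT | VC []
  [7] addr=0xc1 blk=24 s=0: L1-HIT | VC []
  [8] addr=0xa8 blk=21 s=1: L1-HIT | VC []
  [9] addr=0xaf blk=21 s=1: L1-HIT | VC []
  [10] addr=0x23 blk=4 s=0: MISS | VC [24]
  [11] addr=0xaf blk=21 s=1: L1-HIT | VC [24]
  [12] addr=0x25 blk=4 s=0: L1-HIT | VC [24]
  [13] addr=0x43 blk=8 s=0: MISS | VC [24, 4]
  [14] addr=0x23 blk=4 s=0: VC-HIT | VC [24, 8]
  [15] addr=0x21 blk=4 s=0: L1-HIT | VC [24, 8]
  [16] addr=0x42 blk=8 s=0: VC-HIT | VC [24, 4]
  [17] addr=0x21 blk=4 s=0: VC-HIT | VC [24, 8]

MISSES = 4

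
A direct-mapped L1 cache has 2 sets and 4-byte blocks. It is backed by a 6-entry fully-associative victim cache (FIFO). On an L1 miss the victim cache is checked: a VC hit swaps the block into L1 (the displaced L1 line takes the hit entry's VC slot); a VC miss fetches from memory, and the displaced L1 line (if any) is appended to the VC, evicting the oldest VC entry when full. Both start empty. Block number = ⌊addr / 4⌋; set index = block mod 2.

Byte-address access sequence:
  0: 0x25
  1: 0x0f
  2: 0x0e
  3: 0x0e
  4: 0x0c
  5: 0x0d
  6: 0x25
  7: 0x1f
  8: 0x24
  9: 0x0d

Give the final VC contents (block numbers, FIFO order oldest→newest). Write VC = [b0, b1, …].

#0 0x25→b9/s1 MISS; vc=[]
#1 0xf→b3/s1 MISS; vc=[9]
#2 0xe→b3/s1 L1-HIT; vc=[9]
#3 0xe→b3/s1 L1-HIT; vc=[9]
#4 0xc→b3/s1 L1-HIT; vc=[9]
#5 0xd→b3/s1 L1-HIT; vc=[9]
#6 0x25→b9/s1 VC-HIT; vc=[3]
#7 0x1f→b7/s1 MISS; vc=[3,9]
#8 0x24→b9/s1 VC-HIT; vc=[3,7]
#9 0xd→b3/s1 VC-HIT; vc=[9,7]

VC = [9, 7]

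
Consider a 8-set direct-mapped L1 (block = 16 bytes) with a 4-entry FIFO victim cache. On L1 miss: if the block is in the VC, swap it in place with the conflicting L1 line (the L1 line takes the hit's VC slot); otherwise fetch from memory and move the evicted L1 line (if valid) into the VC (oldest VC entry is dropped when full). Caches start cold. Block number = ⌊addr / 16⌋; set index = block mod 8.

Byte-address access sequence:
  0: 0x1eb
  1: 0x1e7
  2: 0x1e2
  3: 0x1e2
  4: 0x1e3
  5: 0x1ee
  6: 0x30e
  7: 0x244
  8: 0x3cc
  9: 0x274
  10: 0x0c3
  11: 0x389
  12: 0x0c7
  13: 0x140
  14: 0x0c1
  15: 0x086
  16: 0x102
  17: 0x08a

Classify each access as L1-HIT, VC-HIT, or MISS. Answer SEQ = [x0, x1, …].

SEQ = [MISS, L1-HIT, L1-HIT, L1-HIT, L1-HIT, L1-HIT, MISS, MISS, MISS, MISS, MISS, MISS, L1-HIT, MISS, VC-HIT, MISS, MISS, VC-HIT]

#0 0x1eb→b30/s6 MISS; vc=[]
#1 0x1e7→b30/s6 L1-HIT; vc=[]
#2 0x1e2→b30/s6 L1-HIT; vc=[]
#3 0x1e2→b30/s6 L1-HIT; vc=[]
#4 0x1e3→b30/s6 L1-HIT; vc=[]
#5 0x1ee→b30/s6 L1-HIT; vc=[]
#6 0x30e→b48/s0 MISS; vc=[]
#7 0x244→b36/s4 MISS; vc=[]
#8 0x3cc→b60/s4 MISS; vc=[36]
#9 0x274→b39/s7 MISS; vc=[36]
#10 0xc3→b12/s4 MISS; vc=[36,60]
#11 0x389→b56/s0 MISS; vc=[36,60,48]
#12 0xc7→b12/s4 L1-HIT; vc=[36,60,48]
#13 0x140→b20/s4 MISS; vc=[36,60,48,12]
#14 0xc1→b12/s4 VC-HIT; vc=[36,60,48,20]
#15 0x86→b8/s0 MISS; vc=[60,48,20,56]
#16 0x102→b16/s0 MISS; vc=[48,20,56,8]
#17 0x8a→b8/s0 VC-HIT; vc=[48,20,56,16]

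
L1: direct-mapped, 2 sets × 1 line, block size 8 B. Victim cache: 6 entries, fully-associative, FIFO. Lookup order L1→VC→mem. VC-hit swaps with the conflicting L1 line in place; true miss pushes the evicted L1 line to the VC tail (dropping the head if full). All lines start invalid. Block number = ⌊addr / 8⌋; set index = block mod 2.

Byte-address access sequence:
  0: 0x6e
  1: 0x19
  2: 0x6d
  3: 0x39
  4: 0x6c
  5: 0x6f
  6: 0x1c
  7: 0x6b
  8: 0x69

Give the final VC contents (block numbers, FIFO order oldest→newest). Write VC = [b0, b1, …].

VC = [3, 7]

  [0] addr=0x6e blk=13 s=1: MISS | VC []
  [1] addr=0x19 blk=3 s=1: MISS | VC [13]
  [2] addr=0x6d blk=13 s=1: VC-HIT | VC [3]
  [3] addr=0x39 blk=7 s=1: MISS | VC [3, 13]
  [4] addr=0x6c blk=13 s=1: VC-HIT | VC [3, 7]
  [5] addr=0x6f blk=13 s=1: L1-HIT | VC [3, 7]
  [6] addr=0x1c blk=3 s=1: VC-HIT | VC [13, 7]
  [7] addr=0x6b blk=13 s=1: VC-HIT | VC [3, 7]
  [8] addr=0x69 blk=13 s=1: L1-HIT | VC [3, 7]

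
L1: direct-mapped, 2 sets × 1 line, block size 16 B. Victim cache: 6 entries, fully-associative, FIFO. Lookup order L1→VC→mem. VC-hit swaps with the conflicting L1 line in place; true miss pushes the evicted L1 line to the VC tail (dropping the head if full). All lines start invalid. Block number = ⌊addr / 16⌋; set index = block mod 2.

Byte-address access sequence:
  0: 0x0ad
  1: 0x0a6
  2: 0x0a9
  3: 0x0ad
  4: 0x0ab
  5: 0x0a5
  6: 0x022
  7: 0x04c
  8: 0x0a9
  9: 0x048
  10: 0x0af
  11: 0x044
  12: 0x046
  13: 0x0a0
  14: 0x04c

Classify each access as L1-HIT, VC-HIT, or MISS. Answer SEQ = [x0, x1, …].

  [0] addr=0xad blk=10 s=0: MISS | VC []
  [1] addr=0xa6 blk=10 s=0: L1-HIT | VC []
  [2] addr=0xa9 blk=10 s=0: L1-HIT | VC []
  [3] addr=0xad blk=10 s=0: L1-HIT | VC []
  [4] addr=0xab blk=10 s=0: L1-HIT | VC []
  [5] addr=0xa5 blk=10 s=0: L1-HIT | VC []
  [6] addr=0x22 blk=2 s=0: MISS | VC [10]
  [7] addr=0x4c blk=4 s=0: MISS | VC [10, 2]
  [8] addr=0xa9 blk=10 s=0: VC-HIT | VC [4, 2]
  [9] addr=0x48 blk=4 s=0: VC-HIT | VC [10, 2]
  [10] addr=0xaf blk=10 s=0: VC-HIT | VC [4, 2]
  [11] addr=0x44 blk=4 s=0: VC-HIT | VC [10, 2]
  [12] addr=0x46 blk=4 s=0: L1-HIT | VC [10, 2]
  [13] addr=0xa0 blk=10 s=0: VC-HIT | VC [4, 2]
  [14] addr=0x4c blk=4 s=0: VC-HIT | VC [10, 2]

SEQ = [MISS, L1-HIT, L1-HIT, L1-HIT, L1-HIT, L1-HIT, MISS, MISS, VC-HIT, VC-HIT, VC-HIT, VC-HIT, L1-HIT, VC-HIT, VC-HIT]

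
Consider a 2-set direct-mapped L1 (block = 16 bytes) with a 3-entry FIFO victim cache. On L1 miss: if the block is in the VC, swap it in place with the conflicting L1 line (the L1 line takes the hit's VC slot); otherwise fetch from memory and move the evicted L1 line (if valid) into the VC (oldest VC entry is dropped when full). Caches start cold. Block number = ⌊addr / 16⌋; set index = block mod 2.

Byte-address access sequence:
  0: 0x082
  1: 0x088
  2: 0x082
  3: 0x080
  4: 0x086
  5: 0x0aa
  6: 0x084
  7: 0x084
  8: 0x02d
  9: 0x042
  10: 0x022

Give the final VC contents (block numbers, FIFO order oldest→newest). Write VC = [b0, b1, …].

#0 0x82→b8/s0 MISS; vc=[]
#1 0x88→b8/s0 L1-HIT; vc=[]
#2 0x82→b8/s0 L1-HIT; vc=[]
#3 0x80→b8/s0 L1-HIT; vc=[]
#4 0x86→b8/s0 L1-HIT; vc=[]
#5 0xaa→b10/s0 MISS; vc=[8]
#6 0x84→b8/s0 VC-HIT; vc=[10]
#7 0x84→b8/s0 L1-HIT; vc=[10]
#8 0x2d→b2/s0 MISS; vc=[10,8]
#9 0x42→b4/s0 MISS; vc=[10,8,2]
#10 0x22→b2/s0 VC-HIT; vc=[10,8,4]

VC = [10, 8, 4]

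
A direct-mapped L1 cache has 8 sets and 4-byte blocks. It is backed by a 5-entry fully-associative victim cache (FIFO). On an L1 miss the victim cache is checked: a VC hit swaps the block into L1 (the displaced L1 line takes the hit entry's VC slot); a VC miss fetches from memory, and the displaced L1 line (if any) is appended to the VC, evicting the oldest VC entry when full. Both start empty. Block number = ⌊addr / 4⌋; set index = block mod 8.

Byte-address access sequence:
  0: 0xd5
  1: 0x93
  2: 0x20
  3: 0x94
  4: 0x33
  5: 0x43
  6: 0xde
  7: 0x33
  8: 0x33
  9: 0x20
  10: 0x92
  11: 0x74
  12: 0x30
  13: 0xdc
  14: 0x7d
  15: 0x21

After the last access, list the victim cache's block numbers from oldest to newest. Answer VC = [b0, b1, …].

  [0] addr=0xd5 blk=53 s=5: MISS | VC []
  [1] addr=0x93 blk=36 s=4: MISS | VC []
  [2] addr=0x20 blk=8 s=0: MISS | VC []
  [3] addr=0x94 blk=37 s=5: MISS | VC [53]
  [4] addr=0x33 blk=12 s=4: MISS | VC [53, 36]
  [5] addr=0x43 blk=16 s=0: MISS | VC [53, 36, 8]
  [6] addr=0xde blk=55 s=7: MISS | VC [53, 36, 8]
  [7] addr=0x33 blk=12 s=4: L1-HIT | VC [53, 36, 8]
  [8] addr=0x33 blk=12 s=4: L1-HIT | VC [53, 36, 8]
  [9] addr=0x20 blk=8 s=0: VC-HIT | VC [53, 36, 16]
  [10] addr=0x92 blk=36 s=4: VC-HIT | VC [53, 12, 16]
  [11] addr=0x74 blk=29 s=5: MISS | VC [53, 12, 16, 37]
  [12] addr=0x30 blk=12 s=4: VC-HIT | VC [53, 36, 16, 37]
  [13] addr=0xdc blk=55 s=7: L1-HIT | VC [53, 36, 16, 37]
  [14] addr=0x7d blk=31 s=7: MISS | VC [53, 36, 16, 37, 55]
  [15] addr=0x21 blk=8 s=0: L1-HIT | VC [53, 36, 16, 37, 55]

VC = [53, 36, 16, 37, 55]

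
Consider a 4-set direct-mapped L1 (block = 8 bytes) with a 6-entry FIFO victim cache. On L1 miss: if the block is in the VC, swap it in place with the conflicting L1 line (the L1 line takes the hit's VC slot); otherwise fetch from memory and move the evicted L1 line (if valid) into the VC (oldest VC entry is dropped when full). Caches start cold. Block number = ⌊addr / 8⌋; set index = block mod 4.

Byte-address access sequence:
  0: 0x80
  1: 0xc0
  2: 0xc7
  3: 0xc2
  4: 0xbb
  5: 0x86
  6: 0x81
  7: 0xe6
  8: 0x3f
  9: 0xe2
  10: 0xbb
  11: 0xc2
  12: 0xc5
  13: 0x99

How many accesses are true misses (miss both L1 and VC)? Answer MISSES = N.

MISSES = 6

0: 0x80 (blk 16, set 0) → MISS  vc=[]
1: 0xc0 (blk 24, set 0) → MISS  vc=[16]
2: 0xc7 (blk 24, set 0) → L1-HIT  vc=[16]
3: 0xc2 (blk 24, set 0) → L1-HIT  vc=[16]
4: 0xbb (blk 23, set 3) → MISS  vc=[16]
5: 0x86 (blk 16, set 0) → VC-HIT  vc=[24]
6: 0x81 (blk 16, set 0) → L1-HIT  vc=[24]
7: 0xe6 (blk 28, set 0) → MISS  vc=[24, 16]
8: 0x3f (blk 7, set 3) → MISS  vc=[24, 16, 23]
9: 0xe2 (blk 28, set 0) → L1-HIT  vc=[24, 16, 23]
10: 0xbb (blk 23, set 3) → VC-HIT  vc=[24, 16, 7]
11: 0xc2 (blk 24, set 0) → VC-HIT  vc=[28, 16, 7]
12: 0xc5 (blk 24, set 0) → L1-HIT  vc=[28, 16, 7]
13: 0x99 (blk 19, set 3) → MISS  vc=[28, 16, 7, 23]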